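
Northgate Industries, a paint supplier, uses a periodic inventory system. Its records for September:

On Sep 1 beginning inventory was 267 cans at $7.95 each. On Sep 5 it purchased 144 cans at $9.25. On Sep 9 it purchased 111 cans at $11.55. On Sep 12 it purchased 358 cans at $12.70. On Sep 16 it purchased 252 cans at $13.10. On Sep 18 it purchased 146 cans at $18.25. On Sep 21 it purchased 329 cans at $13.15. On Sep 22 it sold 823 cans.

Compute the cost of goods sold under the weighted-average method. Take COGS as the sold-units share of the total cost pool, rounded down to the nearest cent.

Sep 22, sell 823: 823/1607 × $19,575.35 → $10,025.21
Ending inventory (cost pool remaining) = $9,550.14
Check: goods available $19,575.35 = COGS $10,025.21 + ending $9,550.14

COGS = $10,025.21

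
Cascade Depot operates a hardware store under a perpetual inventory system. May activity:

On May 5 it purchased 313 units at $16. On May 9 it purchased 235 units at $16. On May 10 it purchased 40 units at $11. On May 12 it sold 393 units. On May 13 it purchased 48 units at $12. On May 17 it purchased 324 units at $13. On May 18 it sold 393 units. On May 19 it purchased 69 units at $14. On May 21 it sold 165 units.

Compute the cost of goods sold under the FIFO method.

May 12, 393 sold [FIFO — oldest first]: 313 @ $16 + 80 @ $16 = $6,288
May 18, 393 sold [FIFO — oldest first]: 155 @ $16 + 40 @ $11 + 48 @ $12 + 150 @ $13 = $5,446
May 21, 165 sold [FIFO — oldest first]: 165 @ $13 = $2,145
Total COGS = $6,288 + $5,446 + $2,145 = $13,879
Ending inventory: 9 @ $13 + 69 @ $14 = $1,083

COGS = $13,879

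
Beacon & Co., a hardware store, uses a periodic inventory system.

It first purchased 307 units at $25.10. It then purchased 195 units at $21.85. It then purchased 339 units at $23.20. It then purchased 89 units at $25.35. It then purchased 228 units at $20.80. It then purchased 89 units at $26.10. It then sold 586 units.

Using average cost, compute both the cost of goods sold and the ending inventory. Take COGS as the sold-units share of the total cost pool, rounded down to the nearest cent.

Sale 1, sell 586: 586/1247 × $29,152.70 → $13,699.66
Ending inventory (cost pool remaining) = $15,453.04

COGS = $13,699.66; ending inventory = $15,453.04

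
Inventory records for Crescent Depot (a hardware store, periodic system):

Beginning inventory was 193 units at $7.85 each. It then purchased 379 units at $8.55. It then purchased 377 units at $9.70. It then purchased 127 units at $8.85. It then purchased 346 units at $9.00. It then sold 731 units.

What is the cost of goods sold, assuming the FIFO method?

Sale 1 (731) [FIFO — oldest first]: 193 @ $7.85 + 379 @ $8.55 + 159 @ $9.70 = $6,297.80
Ending inventory: 218 @ $9.70 + 127 @ $8.85 + 346 @ $9.00 = $6,352.55

COGS = $6,297.80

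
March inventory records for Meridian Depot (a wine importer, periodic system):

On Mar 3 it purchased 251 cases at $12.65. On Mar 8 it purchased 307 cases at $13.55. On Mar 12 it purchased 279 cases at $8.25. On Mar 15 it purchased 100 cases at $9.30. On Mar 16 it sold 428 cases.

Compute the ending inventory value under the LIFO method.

Ending inventory = $6,671.05

Mar 16, 428 sold [LIFO — newest first]: 100 @ $9.30 + 279 @ $8.25 + 49 @ $13.55 = $3,895.70
Ending inventory: 251 @ $12.65 + 258 @ $13.55 = $6,671.05
Check: goods available $10,566.75 = COGS $3,895.70 + ending $6,671.05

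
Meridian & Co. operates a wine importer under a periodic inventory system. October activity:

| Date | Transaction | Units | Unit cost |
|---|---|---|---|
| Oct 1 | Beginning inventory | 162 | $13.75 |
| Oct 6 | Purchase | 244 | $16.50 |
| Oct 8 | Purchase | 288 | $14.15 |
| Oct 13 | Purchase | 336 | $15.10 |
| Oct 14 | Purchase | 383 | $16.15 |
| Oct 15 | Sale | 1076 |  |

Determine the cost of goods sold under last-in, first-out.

COGS = $16,472.75

Oct 15, 1076 sold [LIFO — newest first]: 383 @ $16.15 + 336 @ $15.10 + 288 @ $14.15 + 69 @ $16.50 = $16,472.75
Ending inventory: 162 @ $13.75 + 175 @ $16.50 = $5,115.00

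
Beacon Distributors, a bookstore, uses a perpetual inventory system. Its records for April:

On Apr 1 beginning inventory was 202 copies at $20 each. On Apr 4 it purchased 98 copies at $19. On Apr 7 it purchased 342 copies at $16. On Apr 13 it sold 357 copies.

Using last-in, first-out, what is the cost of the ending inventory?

Apr 13, 357 sold [LIFO — newest first]: 342 @ $16 + 15 @ $19 = $5,757
Ending inventory: 202 @ $20 + 83 @ $19 = $5,617

Ending inventory = $5,617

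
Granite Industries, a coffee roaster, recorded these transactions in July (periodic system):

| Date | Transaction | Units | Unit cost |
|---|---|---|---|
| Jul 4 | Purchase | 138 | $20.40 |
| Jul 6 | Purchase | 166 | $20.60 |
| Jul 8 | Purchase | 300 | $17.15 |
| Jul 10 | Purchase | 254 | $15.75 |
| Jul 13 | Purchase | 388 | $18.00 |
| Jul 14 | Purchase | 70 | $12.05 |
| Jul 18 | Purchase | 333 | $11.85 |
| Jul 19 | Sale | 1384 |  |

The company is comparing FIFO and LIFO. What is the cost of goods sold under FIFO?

COGS = $24,013.60

FIFO COGS: 138 @ $20.40 + 166 @ $20.60 + 300 @ $17.15 + 254 @ $15.75 + 388 @ $18.00 + 70 @ $12.05 + 68 @ $11.85 = $24,013.60
LIFO COGS: 333 @ $11.85 + 70 @ $12.05 + 388 @ $18.00 + 254 @ $15.75 + 300 @ $17.15 + 39 @ $20.60 = $21,722.45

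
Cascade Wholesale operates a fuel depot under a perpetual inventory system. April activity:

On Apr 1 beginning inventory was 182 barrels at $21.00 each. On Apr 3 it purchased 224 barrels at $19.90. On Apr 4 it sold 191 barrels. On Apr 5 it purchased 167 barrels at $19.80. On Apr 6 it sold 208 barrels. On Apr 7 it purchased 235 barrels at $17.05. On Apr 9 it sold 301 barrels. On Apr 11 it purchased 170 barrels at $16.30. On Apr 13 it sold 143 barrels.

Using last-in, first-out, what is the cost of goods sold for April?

Apr 4, 191 sold [LIFO — newest first]: 191 @ $19.90 = $3,800.90
Apr 6, 208 sold [LIFO — newest first]: 167 @ $19.80 + 33 @ $19.90 + 8 @ $21.00 = $4,131.30
Apr 9, 301 sold [LIFO — newest first]: 235 @ $17.05 + 66 @ $21.00 = $5,392.75
Apr 13, 143 sold [LIFO — newest first]: 143 @ $16.30 = $2,330.90
Total COGS = $3,800.90 + $4,131.30 + $5,392.75 + $2,330.90 = $15,655.85
Ending inventory: 108 @ $21.00 + 27 @ $16.30 = $2,708.10

COGS = $15,655.85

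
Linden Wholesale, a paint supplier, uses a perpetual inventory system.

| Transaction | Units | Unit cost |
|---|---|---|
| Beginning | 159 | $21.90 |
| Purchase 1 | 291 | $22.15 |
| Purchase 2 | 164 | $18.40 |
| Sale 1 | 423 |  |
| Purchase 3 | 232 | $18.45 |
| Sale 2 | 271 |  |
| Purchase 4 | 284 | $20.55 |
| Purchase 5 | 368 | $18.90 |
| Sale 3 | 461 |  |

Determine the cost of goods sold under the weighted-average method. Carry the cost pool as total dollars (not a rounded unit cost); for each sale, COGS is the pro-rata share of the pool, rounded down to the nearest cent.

COGS = $23,286.60

After Beginning: 159 on hand, pool $3,482.10 (≈ $21.9000 each)
After Purchase 1: 450 on hand, pool $9,927.75 (≈ $22.0617 each)
After Purchase 2: 614 on hand, pool $12,945.35 (≈ $21.0836 each)
Sale 1, sell 423: 423/614 × $12,945.35 → $8,918.37
After Purchase 3: 423 on hand, pool $8,307.38 (≈ $19.6392 each)
Sale 2, sell 271: 271/423 × $8,307.38 → $5,322.22
After Purchase 4: 436 on hand, pool $8,821.36 (≈ $20.2325 each)
After Purchase 5: 804 on hand, pool $15,776.56 (≈ $19.6226 each)
Sale 3, sell 461: 461/804 × $15,776.56 → $9,046.01
Total COGS = $8,918.37 + $5,322.22 + $9,046.01 = $23,286.60
Ending inventory (cost pool remaining) = $6,730.55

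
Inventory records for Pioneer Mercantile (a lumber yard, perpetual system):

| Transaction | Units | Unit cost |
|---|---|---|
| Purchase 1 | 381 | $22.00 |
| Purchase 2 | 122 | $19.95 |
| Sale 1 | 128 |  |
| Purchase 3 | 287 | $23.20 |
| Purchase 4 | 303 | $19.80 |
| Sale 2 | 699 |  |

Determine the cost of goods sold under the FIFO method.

Sale 1 (128) [FIFO — oldest first]: 128 @ $22.00 = $2,816.00
Sale 2 (699) [FIFO — oldest first]: 253 @ $22.00 + 122 @ $19.95 + 287 @ $23.20 + 37 @ $19.80 = $15,390.90
Total COGS = $2,816.00 + $15,390.90 = $18,206.90
Ending inventory: 266 @ $19.80 = $5,266.80

COGS = $18,206.90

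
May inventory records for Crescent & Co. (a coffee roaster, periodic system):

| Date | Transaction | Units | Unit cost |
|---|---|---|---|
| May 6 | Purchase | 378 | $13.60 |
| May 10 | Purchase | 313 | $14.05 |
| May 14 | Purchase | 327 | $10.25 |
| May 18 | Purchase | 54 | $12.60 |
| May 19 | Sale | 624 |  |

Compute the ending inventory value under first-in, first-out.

May 19, 624 sold [FIFO — oldest first]: 378 @ $13.60 + 246 @ $14.05 = $8,597.10
Ending inventory: 67 @ $14.05 + 327 @ $10.25 + 54 @ $12.60 = $4,973.50
Check: goods available $13,570.60 = COGS $8,597.10 + ending $4,973.50

Ending inventory = $4,973.50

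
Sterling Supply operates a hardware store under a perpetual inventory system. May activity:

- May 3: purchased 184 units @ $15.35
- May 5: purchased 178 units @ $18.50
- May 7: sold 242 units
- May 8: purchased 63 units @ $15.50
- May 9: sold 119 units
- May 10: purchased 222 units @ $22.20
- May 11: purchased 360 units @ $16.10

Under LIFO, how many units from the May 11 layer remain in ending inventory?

360

May 7, 242 sold [LIFO — newest first]: 178 @ $18.50 + 64 @ $15.35 = $4,275.40
May 9, 119 sold [LIFO — newest first]: 63 @ $15.50 + 56 @ $15.35 = $1,836.10
Total COGS = $4,275.40 + $1,836.10 = $6,111.50
Ending inventory: 64 @ $15.35 + 222 @ $22.20 + 360 @ $16.10 = $11,706.80
Check: goods available $17,818.30 = COGS $6,111.50 + ending $11,706.80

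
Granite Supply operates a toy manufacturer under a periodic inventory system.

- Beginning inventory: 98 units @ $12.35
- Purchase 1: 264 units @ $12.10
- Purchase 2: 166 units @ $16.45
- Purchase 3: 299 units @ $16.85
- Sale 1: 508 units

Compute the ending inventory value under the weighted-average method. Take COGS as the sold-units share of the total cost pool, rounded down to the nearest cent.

Sale 1, sell 508: 508/827 × $12,173.55 → $7,477.82
Ending inventory (cost pool remaining) = $4,695.73
Check: goods available $12,173.55 = COGS $7,477.82 + ending $4,695.73

Ending inventory = $4,695.73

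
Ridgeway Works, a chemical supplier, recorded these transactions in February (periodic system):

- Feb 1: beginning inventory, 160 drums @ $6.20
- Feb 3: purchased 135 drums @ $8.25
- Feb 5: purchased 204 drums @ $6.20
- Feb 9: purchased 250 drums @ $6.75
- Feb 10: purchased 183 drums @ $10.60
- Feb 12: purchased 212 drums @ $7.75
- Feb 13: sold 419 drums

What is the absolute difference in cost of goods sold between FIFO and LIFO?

FIFO COGS: 160 @ $6.20 + 135 @ $8.25 + 124 @ $6.20 = $2,874.55
LIFO COGS: 212 @ $7.75 + 183 @ $10.60 + 24 @ $6.75 = $3,744.80
Difference = |$2,874.55 − $3,744.80| = $870.25

$870.25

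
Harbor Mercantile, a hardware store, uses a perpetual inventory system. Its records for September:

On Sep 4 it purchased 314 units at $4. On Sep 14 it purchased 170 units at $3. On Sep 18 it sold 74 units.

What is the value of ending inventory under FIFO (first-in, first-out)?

Ending inventory = $1,470

Sep 18, 74 sold [FIFO — oldest first]: 74 @ $4 = $296
Ending inventory: 240 @ $4 + 170 @ $3 = $1,470
Check: goods available $1,766 = COGS $296 + ending $1,470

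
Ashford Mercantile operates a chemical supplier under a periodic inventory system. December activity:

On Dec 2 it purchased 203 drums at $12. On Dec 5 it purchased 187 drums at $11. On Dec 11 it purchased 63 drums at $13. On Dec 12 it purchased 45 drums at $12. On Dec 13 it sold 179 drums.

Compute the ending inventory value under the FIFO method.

Dec 13, 179 sold [FIFO — oldest first]: 179 @ $12 = $2,148
Ending inventory: 24 @ $12 + 187 @ $11 + 63 @ $13 + 45 @ $12 = $3,704

Ending inventory = $3,704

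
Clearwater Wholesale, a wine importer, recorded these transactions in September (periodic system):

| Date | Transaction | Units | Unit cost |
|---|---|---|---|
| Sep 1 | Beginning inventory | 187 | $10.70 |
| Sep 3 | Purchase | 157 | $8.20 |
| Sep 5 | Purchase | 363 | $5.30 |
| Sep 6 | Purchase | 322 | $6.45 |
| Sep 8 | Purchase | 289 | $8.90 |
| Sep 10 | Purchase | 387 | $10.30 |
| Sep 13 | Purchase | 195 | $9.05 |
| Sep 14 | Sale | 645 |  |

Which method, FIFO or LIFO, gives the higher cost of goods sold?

FIFO COGS: 187 @ $10.70 + 157 @ $8.20 + 301 @ $5.30 = $4,883.60
LIFO COGS: 195 @ $9.05 + 387 @ $10.30 + 63 @ $8.90 = $6,311.55

LIFO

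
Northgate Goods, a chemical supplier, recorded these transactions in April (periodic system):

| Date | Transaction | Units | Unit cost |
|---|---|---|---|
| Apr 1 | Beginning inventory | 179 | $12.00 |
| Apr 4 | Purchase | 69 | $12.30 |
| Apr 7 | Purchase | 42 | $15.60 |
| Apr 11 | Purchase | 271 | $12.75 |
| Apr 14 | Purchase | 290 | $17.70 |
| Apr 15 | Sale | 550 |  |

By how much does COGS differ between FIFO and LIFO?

FIFO COGS: 179 @ $12.00 + 69 @ $12.30 + 42 @ $15.60 + 260 @ $12.75 = $6,966.90
LIFO COGS: 290 @ $17.70 + 260 @ $12.75 = $8,448.00
Difference = |$6,966.90 − $8,448.00| = $1,481.10

$1,481.10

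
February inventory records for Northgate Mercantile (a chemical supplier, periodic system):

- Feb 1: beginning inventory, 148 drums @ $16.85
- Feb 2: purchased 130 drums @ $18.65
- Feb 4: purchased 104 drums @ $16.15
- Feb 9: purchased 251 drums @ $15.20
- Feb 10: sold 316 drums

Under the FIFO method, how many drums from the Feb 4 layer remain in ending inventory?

66

Feb 10, 316 sold [FIFO — oldest first]: 148 @ $16.85 + 130 @ $18.65 + 38 @ $16.15 = $5,532.00
Ending inventory: 66 @ $16.15 + 251 @ $15.20 = $4,881.10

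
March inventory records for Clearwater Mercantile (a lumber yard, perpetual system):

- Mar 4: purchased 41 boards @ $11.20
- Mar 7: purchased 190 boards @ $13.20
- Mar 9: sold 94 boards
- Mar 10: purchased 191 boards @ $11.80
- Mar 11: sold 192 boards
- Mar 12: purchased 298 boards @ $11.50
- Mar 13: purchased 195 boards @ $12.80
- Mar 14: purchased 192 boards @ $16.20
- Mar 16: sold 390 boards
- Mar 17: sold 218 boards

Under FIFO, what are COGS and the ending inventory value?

Mar 9, 94 sold [FIFO — oldest first]: 41 @ $11.20 + 53 @ $13.20 = $1,158.80
Mar 11, 192 sold [FIFO — oldest first]: 137 @ $13.20 + 55 @ $11.80 = $2,457.40
Mar 16, 390 sold [FIFO — oldest first]: 136 @ $11.80 + 254 @ $11.50 = $4,525.80
Mar 17, 218 sold [FIFO — oldest first]: 44 @ $11.50 + 174 @ $12.80 = $2,733.20
Total COGS = $1,158.80 + $2,457.40 + $4,525.80 + $2,733.20 = $10,875.20
Ending inventory: 21 @ $12.80 + 192 @ $16.20 = $3,379.20

COGS = $10,875.20; ending inventory = $3,379.20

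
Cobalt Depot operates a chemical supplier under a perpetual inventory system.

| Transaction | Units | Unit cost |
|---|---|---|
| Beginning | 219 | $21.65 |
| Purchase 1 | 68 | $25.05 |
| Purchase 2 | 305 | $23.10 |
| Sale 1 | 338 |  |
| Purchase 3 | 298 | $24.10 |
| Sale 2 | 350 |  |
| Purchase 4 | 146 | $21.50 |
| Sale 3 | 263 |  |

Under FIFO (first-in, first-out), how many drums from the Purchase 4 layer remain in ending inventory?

85

Sale 1 (338) [FIFO — oldest first]: 219 @ $21.65 + 68 @ $25.05 + 51 @ $23.10 = $7,622.85
Sale 2 (350) [FIFO — oldest first]: 254 @ $23.10 + 96 @ $24.10 = $8,181.00
Sale 3 (263) [FIFO — oldest first]: 202 @ $24.10 + 61 @ $21.50 = $6,179.70
Total COGS = $7,622.85 + $8,181.00 + $6,179.70 = $21,983.55
Ending inventory: 85 @ $21.50 = $1,827.50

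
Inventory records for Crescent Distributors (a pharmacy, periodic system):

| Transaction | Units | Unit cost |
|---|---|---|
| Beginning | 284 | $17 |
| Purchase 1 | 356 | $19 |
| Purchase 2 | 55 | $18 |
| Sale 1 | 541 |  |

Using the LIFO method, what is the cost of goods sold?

Sale 1 (541) [LIFO — newest first]: 55 @ $18 + 356 @ $19 + 130 @ $17 = $9,964
Ending inventory: 154 @ $17 = $2,618

COGS = $9,964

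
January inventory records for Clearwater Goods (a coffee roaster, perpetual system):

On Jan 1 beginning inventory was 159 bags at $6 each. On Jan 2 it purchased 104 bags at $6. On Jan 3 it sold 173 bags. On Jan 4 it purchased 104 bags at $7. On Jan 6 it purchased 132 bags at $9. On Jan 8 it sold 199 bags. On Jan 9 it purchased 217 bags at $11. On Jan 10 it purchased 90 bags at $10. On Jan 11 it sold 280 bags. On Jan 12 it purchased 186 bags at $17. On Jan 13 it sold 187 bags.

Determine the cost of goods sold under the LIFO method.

COGS = $8,858

Jan 3, 173 sold [LIFO — newest first]: 104 @ $6 + 69 @ $6 = $1,038
Jan 8, 199 sold [LIFO — newest first]: 132 @ $9 + 67 @ $7 = $1,657
Jan 11, 280 sold [LIFO — newest first]: 90 @ $10 + 190 @ $11 = $2,990
Jan 13, 187 sold [LIFO — newest first]: 186 @ $17 + 1 @ $11 = $3,173
Total COGS = $1,038 + $1,657 + $2,990 + $3,173 = $8,858
Ending inventory: 90 @ $6 + 37 @ $7 + 26 @ $11 = $1,085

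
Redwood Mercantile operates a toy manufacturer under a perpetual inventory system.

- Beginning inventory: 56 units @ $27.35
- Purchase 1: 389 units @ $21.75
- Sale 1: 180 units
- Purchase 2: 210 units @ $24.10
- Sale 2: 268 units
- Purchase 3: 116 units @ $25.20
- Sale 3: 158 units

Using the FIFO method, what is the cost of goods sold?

COGS = $13,872.45

Sale 1 (180) [FIFO — oldest first]: 56 @ $27.35 + 124 @ $21.75 = $4,228.60
Sale 2 (268) [FIFO — oldest first]: 265 @ $21.75 + 3 @ $24.10 = $5,836.05
Sale 3 (158) [FIFO — oldest first]: 158 @ $24.10 = $3,807.80
Total COGS = $4,228.60 + $5,836.05 + $3,807.80 = $13,872.45
Ending inventory: 49 @ $24.10 + 116 @ $25.20 = $4,104.10
Check: goods available $17,976.55 = COGS $13,872.45 + ending $4,104.10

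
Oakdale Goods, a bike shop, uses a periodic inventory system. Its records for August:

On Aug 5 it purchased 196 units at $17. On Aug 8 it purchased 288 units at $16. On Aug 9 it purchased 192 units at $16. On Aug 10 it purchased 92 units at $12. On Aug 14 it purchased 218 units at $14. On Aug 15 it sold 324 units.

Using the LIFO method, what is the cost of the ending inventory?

Aug 15, 324 sold [LIFO — newest first]: 218 @ $14 + 92 @ $12 + 14 @ $16 = $4,380
Ending inventory: 196 @ $17 + 288 @ $16 + 178 @ $16 = $10,788

Ending inventory = $10,788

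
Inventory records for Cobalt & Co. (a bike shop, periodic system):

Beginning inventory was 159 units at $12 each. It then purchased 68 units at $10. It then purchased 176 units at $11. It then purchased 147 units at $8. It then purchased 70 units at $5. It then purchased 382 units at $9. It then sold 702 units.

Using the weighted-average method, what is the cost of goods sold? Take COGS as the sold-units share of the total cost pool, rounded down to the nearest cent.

COGS = $6,647.28

Sale 1, sell 702: 702/1002 × $9,488.00 → $6,647.28
Ending inventory (cost pool remaining) = $2,840.72
Check: goods available $9,488.00 = COGS $6,647.28 + ending $2,840.72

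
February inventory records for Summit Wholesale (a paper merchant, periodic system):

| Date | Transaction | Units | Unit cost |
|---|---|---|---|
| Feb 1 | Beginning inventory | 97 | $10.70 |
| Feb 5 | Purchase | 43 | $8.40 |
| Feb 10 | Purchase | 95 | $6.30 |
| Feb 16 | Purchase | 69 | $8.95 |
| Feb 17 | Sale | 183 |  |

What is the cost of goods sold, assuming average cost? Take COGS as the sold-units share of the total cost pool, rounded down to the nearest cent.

Feb 17, sell 183: 183/304 × $2,615.15 → $1,574.25
Ending inventory (cost pool remaining) = $1,040.90
Check: goods available $2,615.15 = COGS $1,574.25 + ending $1,040.90

COGS = $1,574.25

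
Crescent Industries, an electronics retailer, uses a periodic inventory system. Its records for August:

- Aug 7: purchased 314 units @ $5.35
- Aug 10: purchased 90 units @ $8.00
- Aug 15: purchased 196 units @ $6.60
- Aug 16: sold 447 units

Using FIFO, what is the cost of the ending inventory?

Ending inventory = $1,009.80

Aug 16, 447 sold [FIFO — oldest first]: 314 @ $5.35 + 90 @ $8.00 + 43 @ $6.60 = $2,683.70
Ending inventory: 153 @ $6.60 = $1,009.80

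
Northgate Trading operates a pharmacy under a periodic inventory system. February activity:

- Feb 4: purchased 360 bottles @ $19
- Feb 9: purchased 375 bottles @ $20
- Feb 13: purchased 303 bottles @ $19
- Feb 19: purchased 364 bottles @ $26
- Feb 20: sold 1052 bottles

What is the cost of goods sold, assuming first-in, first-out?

Feb 20, 1052 sold [FIFO — oldest first]: 360 @ $19 + 375 @ $20 + 303 @ $19 + 14 @ $26 = $20,461
Ending inventory: 350 @ $26 = $9,100
Check: goods available $29,561 = COGS $20,461 + ending $9,100

COGS = $20,461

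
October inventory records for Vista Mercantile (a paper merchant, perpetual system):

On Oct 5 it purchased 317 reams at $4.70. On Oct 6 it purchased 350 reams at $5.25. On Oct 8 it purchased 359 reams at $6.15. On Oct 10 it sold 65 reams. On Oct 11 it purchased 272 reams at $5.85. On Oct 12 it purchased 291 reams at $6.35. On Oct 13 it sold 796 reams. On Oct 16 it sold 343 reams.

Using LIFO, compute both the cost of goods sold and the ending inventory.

COGS = $7,127.40; ending inventory = $1,846.90

Oct 10, 65 sold [LIFO — newest first]: 65 @ $6.15 = $399.75
Oct 13, 796 sold [LIFO — newest first]: 291 @ $6.35 + 272 @ $5.85 + 233 @ $6.15 = $4,872.00
Oct 16, 343 sold [LIFO — newest first]: 61 @ $6.15 + 282 @ $5.25 = $1,855.65
Total COGS = $399.75 + $4,872.00 + $1,855.65 = $7,127.40
Ending inventory: 317 @ $4.70 + 68 @ $5.25 = $1,846.90
Check: goods available $8,974.30 = COGS $7,127.40 + ending $1,846.90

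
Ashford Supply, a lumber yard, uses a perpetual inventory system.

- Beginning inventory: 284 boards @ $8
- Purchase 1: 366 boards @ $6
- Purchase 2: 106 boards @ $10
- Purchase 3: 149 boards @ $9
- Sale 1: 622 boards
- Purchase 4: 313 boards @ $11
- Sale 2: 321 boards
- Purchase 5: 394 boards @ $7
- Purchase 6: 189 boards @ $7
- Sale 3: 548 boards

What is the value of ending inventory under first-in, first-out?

Ending inventory = $2,170

Sale 1 (622) [FIFO — oldest first]: 284 @ $8 + 338 @ $6 = $4,300
Sale 2 (321) [FIFO — oldest first]: 28 @ $6 + 106 @ $10 + 149 @ $9 + 38 @ $11 = $2,987
Sale 3 (548) [FIFO — oldest first]: 275 @ $11 + 273 @ $7 = $4,936
Total COGS = $4,300 + $2,987 + $4,936 = $12,223
Ending inventory: 121 @ $7 + 189 @ $7 = $2,170
Check: goods available $14,393 = COGS $12,223 + ending $2,170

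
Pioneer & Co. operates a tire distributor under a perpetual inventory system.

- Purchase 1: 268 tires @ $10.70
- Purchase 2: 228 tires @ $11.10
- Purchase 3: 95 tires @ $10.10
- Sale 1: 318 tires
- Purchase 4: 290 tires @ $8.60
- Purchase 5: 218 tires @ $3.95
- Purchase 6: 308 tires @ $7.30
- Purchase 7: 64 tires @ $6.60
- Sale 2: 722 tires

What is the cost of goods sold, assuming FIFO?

COGS = $9,479.95

Sale 1 (318) [FIFO — oldest first]: 268 @ $10.70 + 50 @ $11.10 = $3,422.60
Sale 2 (722) [FIFO — oldest first]: 178 @ $11.10 + 95 @ $10.10 + 290 @ $8.60 + 159 @ $3.95 = $6,057.35
Total COGS = $3,422.60 + $6,057.35 = $9,479.95
Ending inventory: 59 @ $3.95 + 308 @ $7.30 + 64 @ $6.60 = $2,903.85
Check: goods available $12,383.80 = COGS $9,479.95 + ending $2,903.85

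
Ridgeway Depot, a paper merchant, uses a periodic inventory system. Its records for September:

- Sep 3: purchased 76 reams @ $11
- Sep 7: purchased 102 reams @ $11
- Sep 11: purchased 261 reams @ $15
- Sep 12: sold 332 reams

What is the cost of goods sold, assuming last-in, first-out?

Sep 12, 332 sold [LIFO — newest first]: 261 @ $15 + 71 @ $11 = $4,696
Ending inventory: 76 @ $11 + 31 @ $11 = $1,177
Check: goods available $5,873 = COGS $4,696 + ending $1,177

COGS = $4,696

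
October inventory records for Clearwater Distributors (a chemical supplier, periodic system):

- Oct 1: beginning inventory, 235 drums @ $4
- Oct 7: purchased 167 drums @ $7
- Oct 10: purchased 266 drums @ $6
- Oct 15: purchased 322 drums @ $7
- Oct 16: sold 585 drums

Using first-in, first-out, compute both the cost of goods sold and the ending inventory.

COGS = $3,207; ending inventory = $2,752

Oct 16, 585 sold [FIFO — oldest first]: 235 @ $4 + 167 @ $7 + 183 @ $6 = $3,207
Ending inventory: 83 @ $6 + 322 @ $7 = $2,752
Check: goods available $5,959 = COGS $3,207 + ending $2,752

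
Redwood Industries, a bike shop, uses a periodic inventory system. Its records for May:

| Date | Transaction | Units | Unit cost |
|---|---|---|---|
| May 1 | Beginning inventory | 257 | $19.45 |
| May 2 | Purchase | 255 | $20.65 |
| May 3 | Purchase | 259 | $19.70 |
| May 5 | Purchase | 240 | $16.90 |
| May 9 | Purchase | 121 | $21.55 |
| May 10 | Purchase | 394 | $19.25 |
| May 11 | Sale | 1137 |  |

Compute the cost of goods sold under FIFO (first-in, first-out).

COGS = $22,126.50

May 11, 1137 sold [FIFO — oldest first]: 257 @ $19.45 + 255 @ $20.65 + 259 @ $19.70 + 240 @ $16.90 + 121 @ $21.55 + 5 @ $19.25 = $22,126.50
Ending inventory: 389 @ $19.25 = $7,488.25
Check: goods available $29,614.75 = COGS $22,126.50 + ending $7,488.25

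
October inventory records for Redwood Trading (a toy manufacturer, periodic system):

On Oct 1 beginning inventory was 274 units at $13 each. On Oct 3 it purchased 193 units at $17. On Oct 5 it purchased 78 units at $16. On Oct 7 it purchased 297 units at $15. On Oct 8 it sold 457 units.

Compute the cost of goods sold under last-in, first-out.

Oct 8, 457 sold [LIFO — newest first]: 297 @ $15 + 78 @ $16 + 82 @ $17 = $7,097
Ending inventory: 274 @ $13 + 111 @ $17 = $5,449

COGS = $7,097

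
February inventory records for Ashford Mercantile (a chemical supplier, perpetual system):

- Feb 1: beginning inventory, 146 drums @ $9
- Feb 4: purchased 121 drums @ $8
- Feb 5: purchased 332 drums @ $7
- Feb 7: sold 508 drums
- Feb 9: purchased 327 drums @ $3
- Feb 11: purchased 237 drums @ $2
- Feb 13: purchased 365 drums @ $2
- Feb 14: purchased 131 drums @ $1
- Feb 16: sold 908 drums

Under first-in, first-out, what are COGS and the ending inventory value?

COGS = $6,567; ending inventory = $355

Feb 7, 508 sold [FIFO — oldest first]: 146 @ $9 + 121 @ $8 + 241 @ $7 = $3,969
Feb 16, 908 sold [FIFO — oldest first]: 91 @ $7 + 327 @ $3 + 237 @ $2 + 253 @ $2 = $2,598
Total COGS = $3,969 + $2,598 = $6,567
Ending inventory: 112 @ $2 + 131 @ $1 = $355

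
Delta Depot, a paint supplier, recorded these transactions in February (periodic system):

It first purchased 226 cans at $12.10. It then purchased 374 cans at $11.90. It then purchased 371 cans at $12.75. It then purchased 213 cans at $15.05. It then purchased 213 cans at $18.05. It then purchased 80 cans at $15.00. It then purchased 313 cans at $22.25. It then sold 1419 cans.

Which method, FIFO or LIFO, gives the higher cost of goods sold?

FIFO COGS: 226 @ $12.10 + 374 @ $11.90 + 371 @ $12.75 + 213 @ $15.05 + 213 @ $18.05 + 22 @ $15.00 = $19,295.75
LIFO COGS: 313 @ $22.25 + 80 @ $15.00 + 213 @ $18.05 + 213 @ $15.05 + 371 @ $12.75 + 229 @ $11.90 = $22,669.90

LIFO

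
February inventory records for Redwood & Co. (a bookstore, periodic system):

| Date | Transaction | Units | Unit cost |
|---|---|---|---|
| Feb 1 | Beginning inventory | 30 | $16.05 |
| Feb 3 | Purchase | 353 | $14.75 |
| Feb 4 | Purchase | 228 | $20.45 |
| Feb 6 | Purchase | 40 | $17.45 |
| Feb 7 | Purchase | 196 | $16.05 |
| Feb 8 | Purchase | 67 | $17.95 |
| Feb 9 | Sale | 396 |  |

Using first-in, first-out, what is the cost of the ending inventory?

Feb 9, 396 sold [FIFO — oldest first]: 30 @ $16.05 + 353 @ $14.75 + 13 @ $20.45 = $5,954.10
Ending inventory: 215 @ $20.45 + 40 @ $17.45 + 196 @ $16.05 + 67 @ $17.95 = $9,443.20
Check: goods available $15,397.30 = COGS $5,954.10 + ending $9,443.20

Ending inventory = $9,443.20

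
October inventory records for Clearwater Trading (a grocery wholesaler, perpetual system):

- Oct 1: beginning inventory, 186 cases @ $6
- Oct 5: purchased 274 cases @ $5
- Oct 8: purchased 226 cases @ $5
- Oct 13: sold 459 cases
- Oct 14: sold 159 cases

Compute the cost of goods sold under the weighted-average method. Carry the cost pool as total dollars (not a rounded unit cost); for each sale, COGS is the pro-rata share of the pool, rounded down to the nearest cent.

COGS = $3,257.56

After Oct 1: 186 on hand, pool $1,116.00 (≈ $6.0000 each)
After Oct 5: 460 on hand, pool $2,486.00 (≈ $5.4043 each)
After Oct 8: 686 on hand, pool $3,616.00 (≈ $5.2711 each)
Oct 13, sell 459: 459/686 × $3,616.00 → $2,419.45
Oct 14, sell 159: 159/227 × $1,196.55 → $838.11
Total COGS = $2,419.45 + $838.11 = $3,257.56
Ending inventory (cost pool remaining) = $358.44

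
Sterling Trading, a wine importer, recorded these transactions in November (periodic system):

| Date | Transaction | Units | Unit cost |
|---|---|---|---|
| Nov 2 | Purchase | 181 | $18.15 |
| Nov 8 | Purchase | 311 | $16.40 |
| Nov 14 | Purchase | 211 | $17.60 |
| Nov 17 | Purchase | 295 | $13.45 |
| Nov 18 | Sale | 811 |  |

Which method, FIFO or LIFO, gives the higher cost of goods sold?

FIFO COGS: 181 @ $18.15 + 311 @ $16.40 + 211 @ $17.60 + 108 @ $13.45 = $13,551.75
LIFO COGS: 295 @ $13.45 + 211 @ $17.60 + 305 @ $16.40 = $12,683.35

FIFO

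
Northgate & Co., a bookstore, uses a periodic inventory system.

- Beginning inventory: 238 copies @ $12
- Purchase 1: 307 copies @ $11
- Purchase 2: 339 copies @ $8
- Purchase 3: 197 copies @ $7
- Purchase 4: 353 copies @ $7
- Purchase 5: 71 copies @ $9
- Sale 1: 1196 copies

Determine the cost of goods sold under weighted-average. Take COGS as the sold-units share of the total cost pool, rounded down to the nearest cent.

Sale 1, sell 1196: 1196/1505 × $13,434.00 → $10,675.79
Ending inventory (cost pool remaining) = $2,758.21
Check: goods available $13,434.00 = COGS $10,675.79 + ending $2,758.21

COGS = $10,675.79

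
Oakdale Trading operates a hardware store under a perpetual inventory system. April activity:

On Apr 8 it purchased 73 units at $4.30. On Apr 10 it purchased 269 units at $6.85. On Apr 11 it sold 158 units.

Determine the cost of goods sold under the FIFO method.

Apr 11, 158 sold [FIFO — oldest first]: 73 @ $4.30 + 85 @ $6.85 = $896.15
Ending inventory: 184 @ $6.85 = $1,260.40
Check: goods available $2,156.55 = COGS $896.15 + ending $1,260.40

COGS = $896.15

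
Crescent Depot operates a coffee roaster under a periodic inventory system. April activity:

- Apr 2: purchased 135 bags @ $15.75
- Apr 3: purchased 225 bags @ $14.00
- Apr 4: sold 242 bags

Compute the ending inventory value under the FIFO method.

Apr 4, 242 sold [FIFO — oldest first]: 135 @ $15.75 + 107 @ $14.00 = $3,624.25
Ending inventory: 118 @ $14.00 = $1,652.00

Ending inventory = $1,652.00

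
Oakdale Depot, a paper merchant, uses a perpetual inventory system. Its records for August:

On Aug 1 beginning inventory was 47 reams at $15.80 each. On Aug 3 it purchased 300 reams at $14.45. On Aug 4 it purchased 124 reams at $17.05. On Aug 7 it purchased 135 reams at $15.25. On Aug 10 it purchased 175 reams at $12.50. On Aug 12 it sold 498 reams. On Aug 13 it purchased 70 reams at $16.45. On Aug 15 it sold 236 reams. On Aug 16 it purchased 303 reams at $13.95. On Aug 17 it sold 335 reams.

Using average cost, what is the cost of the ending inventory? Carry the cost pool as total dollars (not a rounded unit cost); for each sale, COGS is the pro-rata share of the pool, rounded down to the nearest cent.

Ending inventory = $1,210.70

After Aug 1: 47 on hand, pool $742.60 (≈ $15.8000 each)
After Aug 3: 347 on hand, pool $5,077.60 (≈ $14.6329 each)
After Aug 4: 471 on hand, pool $7,191.80 (≈ $15.2692 each)
After Aug 7: 606 on hand, pool $9,250.55 (≈ $15.2649 each)
After Aug 10: 781 on hand, pool $11,438.05 (≈ $14.6454 each)
Aug 12, sell 498: 498/781 × $11,438.05 → $7,293.40
After Aug 13: 353 on hand, pool $5,296.15 (≈ $15.0033 each)
Aug 15, sell 236: 236/353 × $5,296.15 → $3,540.76
After Aug 16: 420 on hand, pool $5,982.24 (≈ $14.2434 each)
Aug 17, sell 335: 335/420 × $5,982.24 → $4,771.54
Total COGS = $7,293.40 + $3,540.76 + $4,771.54 = $15,605.70
Ending inventory (cost pool remaining) = $1,210.70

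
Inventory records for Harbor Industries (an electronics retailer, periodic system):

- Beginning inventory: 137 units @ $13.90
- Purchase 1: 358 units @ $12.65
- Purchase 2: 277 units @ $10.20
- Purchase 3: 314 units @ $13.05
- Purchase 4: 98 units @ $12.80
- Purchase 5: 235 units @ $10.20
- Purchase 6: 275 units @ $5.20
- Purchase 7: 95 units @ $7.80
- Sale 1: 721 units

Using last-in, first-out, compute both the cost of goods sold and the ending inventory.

Sale 1 (721) [LIFO — newest first]: 95 @ $7.80 + 275 @ $5.20 + 235 @ $10.20 + 98 @ $12.80 + 18 @ $13.05 = $6,057.30
Ending inventory: 137 @ $13.90 + 358 @ $12.65 + 277 @ $10.20 + 296 @ $13.05 = $13,121.20
Check: goods available $19,178.50 = COGS $6,057.30 + ending $13,121.20

COGS = $6,057.30; ending inventory = $13,121.20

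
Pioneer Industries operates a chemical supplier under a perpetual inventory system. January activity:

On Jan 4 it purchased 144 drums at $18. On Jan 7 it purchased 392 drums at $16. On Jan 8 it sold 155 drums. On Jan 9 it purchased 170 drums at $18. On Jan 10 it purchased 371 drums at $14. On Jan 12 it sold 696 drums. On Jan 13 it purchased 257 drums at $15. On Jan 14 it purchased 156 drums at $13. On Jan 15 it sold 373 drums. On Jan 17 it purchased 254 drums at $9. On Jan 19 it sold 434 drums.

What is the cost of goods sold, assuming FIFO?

COGS = $24,513

Jan 8, 155 sold [FIFO — oldest first]: 144 @ $18 + 11 @ $16 = $2,768
Jan 12, 696 sold [FIFO — oldest first]: 381 @ $16 + 170 @ $18 + 145 @ $14 = $11,186
Jan 15, 373 sold [FIFO — oldest first]: 226 @ $14 + 147 @ $15 = $5,369
Jan 19, 434 sold [FIFO — oldest first]: 110 @ $15 + 156 @ $13 + 168 @ $9 = $5,190
Total COGS = $2,768 + $11,186 + $5,369 + $5,190 = $24,513
Ending inventory: 86 @ $9 = $774
Check: goods available $25,287 = COGS $24,513 + ending $774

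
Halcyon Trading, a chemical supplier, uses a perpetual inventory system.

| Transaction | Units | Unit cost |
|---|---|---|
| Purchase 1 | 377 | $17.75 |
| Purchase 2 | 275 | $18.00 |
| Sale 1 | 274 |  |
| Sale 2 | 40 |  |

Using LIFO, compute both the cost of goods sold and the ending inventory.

COGS = $5,642.25; ending inventory = $5,999.50

Sale 1 (274) [LIFO — newest first]: 274 @ $18.00 = $4,932.00
Sale 2 (40) [LIFO — newest first]: 1 @ $18.00 + 39 @ $17.75 = $710.25
Total COGS = $4,932.00 + $710.25 = $5,642.25
Ending inventory: 338 @ $17.75 = $5,999.50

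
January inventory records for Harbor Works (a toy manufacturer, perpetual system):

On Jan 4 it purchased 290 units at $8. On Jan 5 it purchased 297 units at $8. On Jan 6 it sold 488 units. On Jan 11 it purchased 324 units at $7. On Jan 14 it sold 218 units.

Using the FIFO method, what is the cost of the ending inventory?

Jan 6, 488 sold [FIFO — oldest first]: 290 @ $8 + 198 @ $8 = $3,904
Jan 14, 218 sold [FIFO — oldest first]: 99 @ $8 + 119 @ $7 = $1,625
Total COGS = $3,904 + $1,625 = $5,529
Ending inventory: 205 @ $7 = $1,435
Check: goods available $6,964 = COGS $5,529 + ending $1,435

Ending inventory = $1,435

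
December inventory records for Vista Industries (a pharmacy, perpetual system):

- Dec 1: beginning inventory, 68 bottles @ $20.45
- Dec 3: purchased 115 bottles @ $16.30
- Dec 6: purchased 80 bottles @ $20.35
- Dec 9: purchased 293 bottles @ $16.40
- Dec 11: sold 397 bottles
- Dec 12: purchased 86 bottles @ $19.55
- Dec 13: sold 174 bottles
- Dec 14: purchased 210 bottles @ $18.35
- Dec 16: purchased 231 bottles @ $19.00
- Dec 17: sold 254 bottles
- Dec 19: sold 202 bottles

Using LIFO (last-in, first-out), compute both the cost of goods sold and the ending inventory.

Dec 11, 397 sold [LIFO — newest first]: 293 @ $16.40 + 80 @ $20.35 + 24 @ $16.30 = $6,824.40
Dec 13, 174 sold [LIFO — newest first]: 86 @ $19.55 + 88 @ $16.30 = $3,115.70
Dec 17, 254 sold [LIFO — newest first]: 231 @ $19.00 + 23 @ $18.35 = $4,811.05
Dec 19, 202 sold [LIFO — newest first]: 187 @ $18.35 + 3 @ $16.30 + 12 @ $20.45 = $3,725.75
Total COGS = $6,824.40 + $3,115.70 + $4,811.05 + $3,725.75 = $18,476.90
Ending inventory: 56 @ $20.45 = $1,145.20
Check: goods available $19,622.10 = COGS $18,476.90 + ending $1,145.20

COGS = $18,476.90; ending inventory = $1,145.20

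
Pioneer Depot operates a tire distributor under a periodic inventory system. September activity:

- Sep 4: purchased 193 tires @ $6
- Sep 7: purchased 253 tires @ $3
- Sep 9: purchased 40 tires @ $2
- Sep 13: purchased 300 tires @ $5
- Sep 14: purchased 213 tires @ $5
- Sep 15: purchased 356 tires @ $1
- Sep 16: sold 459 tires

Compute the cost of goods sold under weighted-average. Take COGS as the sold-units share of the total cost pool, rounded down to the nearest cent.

Sep 16, sell 459: 459/1355 × $4,918.00 → $1,665.94
Ending inventory (cost pool remaining) = $3,252.06

COGS = $1,665.94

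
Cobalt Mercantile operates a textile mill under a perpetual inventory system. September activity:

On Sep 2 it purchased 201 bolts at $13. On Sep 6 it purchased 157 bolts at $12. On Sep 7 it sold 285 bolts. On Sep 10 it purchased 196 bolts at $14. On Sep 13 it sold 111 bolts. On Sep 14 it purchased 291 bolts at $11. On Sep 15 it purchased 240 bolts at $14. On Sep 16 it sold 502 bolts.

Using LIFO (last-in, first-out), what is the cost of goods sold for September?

COGS = $11,344

Sep 7, 285 sold [LIFO — newest first]: 157 @ $12 + 128 @ $13 = $3,548
Sep 13, 111 sold [LIFO — newest first]: 111 @ $14 = $1,554
Sep 16, 502 sold [LIFO — newest first]: 240 @ $14 + 262 @ $11 = $6,242
Total COGS = $3,548 + $1,554 + $6,242 = $11,344
Ending inventory: 73 @ $13 + 85 @ $14 + 29 @ $11 = $2,458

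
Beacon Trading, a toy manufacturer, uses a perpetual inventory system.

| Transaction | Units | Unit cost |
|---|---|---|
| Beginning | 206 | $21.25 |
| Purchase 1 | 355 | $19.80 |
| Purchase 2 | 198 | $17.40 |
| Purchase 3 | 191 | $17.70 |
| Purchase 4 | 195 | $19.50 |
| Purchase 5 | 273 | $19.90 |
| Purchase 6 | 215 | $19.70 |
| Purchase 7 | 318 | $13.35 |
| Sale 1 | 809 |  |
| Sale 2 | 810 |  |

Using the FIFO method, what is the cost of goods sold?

Sale 1 (809) [FIFO — oldest first]: 206 @ $21.25 + 355 @ $19.80 + 198 @ $17.40 + 50 @ $17.70 = $15,736.70
Sale 2 (810) [FIFO — oldest first]: 141 @ $17.70 + 195 @ $19.50 + 273 @ $19.90 + 201 @ $19.70 = $15,690.60
Total COGS = $15,736.70 + $15,690.60 = $31,427.30
Ending inventory: 14 @ $19.70 + 318 @ $13.35 = $4,521.10
Check: goods available $35,948.40 = COGS $31,427.30 + ending $4,521.10

COGS = $31,427.30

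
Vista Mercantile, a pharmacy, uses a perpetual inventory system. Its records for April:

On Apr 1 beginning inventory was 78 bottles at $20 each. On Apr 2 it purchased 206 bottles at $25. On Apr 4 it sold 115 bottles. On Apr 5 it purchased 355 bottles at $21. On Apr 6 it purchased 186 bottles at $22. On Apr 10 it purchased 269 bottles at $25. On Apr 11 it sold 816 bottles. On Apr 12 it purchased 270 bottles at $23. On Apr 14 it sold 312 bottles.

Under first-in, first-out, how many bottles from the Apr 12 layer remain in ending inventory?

121

Apr 4, 115 sold [FIFO — oldest first]: 78 @ $20 + 37 @ $25 = $2,485
Apr 11, 816 sold [FIFO — oldest first]: 169 @ $25 + 355 @ $21 + 186 @ $22 + 106 @ $25 = $18,422
Apr 14, 312 sold [FIFO — oldest first]: 163 @ $25 + 149 @ $23 = $7,502
Total COGS = $2,485 + $18,422 + $7,502 = $28,409
Ending inventory: 121 @ $23 = $2,783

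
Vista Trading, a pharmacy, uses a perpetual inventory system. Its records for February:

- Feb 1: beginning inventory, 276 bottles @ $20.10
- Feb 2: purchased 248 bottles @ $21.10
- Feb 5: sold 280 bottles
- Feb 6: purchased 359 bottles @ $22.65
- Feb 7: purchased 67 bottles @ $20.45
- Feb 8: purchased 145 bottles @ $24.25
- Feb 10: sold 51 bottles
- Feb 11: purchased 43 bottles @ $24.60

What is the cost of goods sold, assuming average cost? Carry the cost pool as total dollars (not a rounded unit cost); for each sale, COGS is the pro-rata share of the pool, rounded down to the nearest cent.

After Feb 1: 276 on hand, pool $5,547.60 (≈ $20.1000 each)
After Feb 2: 524 on hand, pool $10,780.40 (≈ $20.5733 each)
Feb 5, sell 280: 280/524 × $10,780.40 → $5,760.51
After Feb 6: 603 on hand, pool $13,151.24 (≈ $21.8097 each)
After Feb 7: 670 on hand, pool $14,521.39 (≈ $21.6737 each)
After Feb 8: 815 on hand, pool $18,037.64 (≈ $22.1321 each)
Feb 10, sell 51: 51/815 × $18,037.64 → $1,128.73
After Feb 11: 807 on hand, pool $17,966.71 (≈ $22.2636 each)
Total COGS = $5,760.51 + $1,128.73 = $6,889.24
Ending inventory (cost pool remaining) = $17,966.71

COGS = $6,889.24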